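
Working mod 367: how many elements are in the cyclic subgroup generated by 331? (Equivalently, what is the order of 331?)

The order of 331 must divide p − 1 = 366 = 2 · 3 · 61.
Divisors: 1, 2, 3, 6, 61, 122, 183, 366.
Check each in increasing order: 331^1 ≡ 331;  331^2 ≡ 195;  331^3 ≡ 320;  331^6 ≡ 7;  331^61 ≡ 84;  331^122 ≡ 83;  331^183 ≡ 366;  331^366 ≡ 1.
Smallest exponent giving 1 is 366.

366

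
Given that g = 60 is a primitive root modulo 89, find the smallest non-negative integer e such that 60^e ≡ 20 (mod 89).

42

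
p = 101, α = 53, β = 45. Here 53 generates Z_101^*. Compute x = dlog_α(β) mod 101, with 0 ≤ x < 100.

94

Baby-step giant-step with m = ceil(sqrt(100)) = 10.
Baby table (53^j mod 101 for j=0..9):
  0:1  1:53  2:82  3:3  4:58  5:44  6:9  7:73
  8:31  9:27
Giant step factor: 53^(-10) ≡ 6 (mod 101).
Scan 45·6^i mod 101 for i = 0, 1, …:
  i=0: 45   i=1: 68   i=2: 4   i=3: 24
  i=4: 43   i=5: 56   i=6: 33   i=7: 97
  i=8: 77   i=9: 58
Match at i=9, j=4: x = 9·10 + 4 = 94.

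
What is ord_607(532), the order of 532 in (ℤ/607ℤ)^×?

The order of 532 must divide p − 1 = 606 = 2 · 3 · 101.
Divisors: 1, 2, 3, 6, 101, 202, 303, 606.
Check each in increasing order: 532^1 ≡ 532;  532^2 ≡ 162;  532^3 ≡ 597;  532^6 ≡ 100;  532^101 ≡ 1.
Smallest exponent giving 1 is 101.

101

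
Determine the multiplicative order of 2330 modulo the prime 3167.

1583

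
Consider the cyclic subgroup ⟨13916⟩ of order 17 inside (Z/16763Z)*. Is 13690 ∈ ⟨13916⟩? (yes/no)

yes

13690 ∈ ⟨13916⟩ iff 13690^17 ≡ 1 (mod 16763), since |⟨13916⟩| = 17.
13690^17 mod 16763 = 1.
Since 1 = 1, 13690 lies in the subgroup.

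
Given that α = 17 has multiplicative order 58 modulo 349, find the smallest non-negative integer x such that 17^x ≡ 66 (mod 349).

Baby-step giant-step with m = ceil(sqrt(58)) = 8.
Baby table (17^j mod 349 for j=0..7):
  0:1  1:17  2:289  3:27  4:110  5:125  6:31  7:178
Giant step factor: 17^(-8) ≡ 88 (mod 349).
Scan 66·88^i mod 349 for i = 0, 1, …:
  i=0: 66   i=1: 224   i=2: 168   i=3: 126
  i=4: 269   i=5: 289
Match at i=5, j=2: x = 5·8 + 2 = 42.

42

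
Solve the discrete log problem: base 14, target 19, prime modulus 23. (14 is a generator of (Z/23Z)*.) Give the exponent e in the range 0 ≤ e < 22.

Successive powers of 14 modulo 23:
  14^0=1  14^1=14  14^2=12  14^3=7  14^4=6  14^5=15
  14^6=3  14^7=19
So 14^7 ≡ 19 (mod 23), giving e = 7.

7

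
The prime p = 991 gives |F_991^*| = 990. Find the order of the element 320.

495

The order of 320 must divide p − 1 = 990 = 2 · 3^2 · 5 · 11.
Divisors: 1, 2, 3, 5, 6, 9, 10, 11, 15, 18, 22, 30, 33, 45, 55, 66, 90, 99, 110, 165, 198, 330, 495, 990.
Check each in increasing order: 320^1 ≡ 320;  320^2 ≡ 327;  320^3 ≡ 585;  320^5 ≡ 32;  320^6 ≡ 330;  320^9 ≡ 796;  320^10 ≡ 33;  320^11 ≡ 650;  320^15 ≡ 65;  320^18 ≡ 367;  320^22 ≡ 334;  320^30 ≡ 261;  320^33 ≡ 71;  320^45 ≡ 118;  320^55 ≡ 921;  320^66 ≡ 86;  320^90 ≡ 50;  320^99 ≡ 160;  320^110 ≡ 936;  320^165 ≡ 877;  320^198 ≡ 825;  320^330 ≡ 113;  320^495 ≡ 1.
Smallest exponent giving 1 is 495.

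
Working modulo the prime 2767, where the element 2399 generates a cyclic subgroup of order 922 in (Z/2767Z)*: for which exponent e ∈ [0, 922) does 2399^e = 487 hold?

Baby-step giant-step with m = ceil(sqrt(922)) = 31.
Baby table (2399^j mod 2767 for j=0..30):
  0:1  1:2399  2:2608  3:405  4:378  5:2013  6:772  7:905
  8:1767  9:2756  10:1281  11:1749  12:1079  13:1376  14:2760  15:2576
  16:1113  17:2699  18:121  19:2511  20:130  21:1966  22:1466  23:77
  24:2101  25:1592  26:748  27:1436  28:49  29:1337  30:510
Giant step factor: 2399^(-31) ≡ 2052 (mod 2767).
Scan 487·2052^i mod 2767 for i = 0, 1, …:
  i=0: 487   i=1: 437   i=2: 216   i=3: 512
  i=4: 1931   i=5: 68   i=6: 1186   i=7: 1479
  i=8: 2276   i=9: 2423     …   i=19: 1964
  i=20: 1376
Match at i=20, j=13: e = 20·31 + 13 = 633.

633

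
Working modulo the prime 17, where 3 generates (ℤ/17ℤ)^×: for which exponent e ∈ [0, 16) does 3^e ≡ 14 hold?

9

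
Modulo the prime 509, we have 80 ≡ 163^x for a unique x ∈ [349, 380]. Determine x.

350

Compute 163^349 mod 509 = 497, then multiply by 163 repeatedly:
  163^349=497  163^350=80
Found 80 at exponent 350.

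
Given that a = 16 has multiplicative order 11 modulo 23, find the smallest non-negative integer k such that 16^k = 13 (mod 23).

Successive powers of 16 modulo 23:
  16^0=1  16^1=16  16^2=3  16^3=2  16^4=9  16^5=6
  16^6=4  16^7=18  16^8=12  16^9=8  16^10=13
So 16^10 ≡ 13 (mod 23), giving k = 10.

10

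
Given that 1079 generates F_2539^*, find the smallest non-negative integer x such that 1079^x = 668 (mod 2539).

1906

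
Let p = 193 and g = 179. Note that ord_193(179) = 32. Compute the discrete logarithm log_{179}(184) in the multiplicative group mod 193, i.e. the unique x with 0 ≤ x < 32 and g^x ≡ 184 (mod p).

Successive powers of 179 modulo 193:
  179^0=1  179^1=179  179^2=3  179^3=151  179^4=9  179^5=67
  179^6=27  179^7=8  179^8=81  179^9=24  179^10=50  179^11=72
  179^12=150  179^13=23  179^14=64  179^15=69  179^16=192  179^17=14
  179^18=190  179^19=42  179^20=184
So 179^20 ≡ 184 (mod 193), giving x = 20.

20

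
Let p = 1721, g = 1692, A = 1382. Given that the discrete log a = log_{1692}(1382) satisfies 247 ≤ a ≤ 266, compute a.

263

Compute 1692^247 mod 1721 = 546, then multiply by 1692 repeatedly:
  1692^247=546  1692^248=1376  1692^249=1400  1692^250=704  1692^251=236
  1692^252=40  1692^253=561  1692^254=941  1692^255=247  1692^256=1442
  1692^257=1207  1692^258=1138  1692^259=1418  1692^260=182  1692^261=1606
  1692^262=1614  1692^263=1382
Found 1382 at exponent 263.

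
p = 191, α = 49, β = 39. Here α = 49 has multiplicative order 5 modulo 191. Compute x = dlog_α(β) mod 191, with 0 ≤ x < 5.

Successive powers of 49 modulo 191:
  49^0=1  49^1=49  49^2=109  49^3=184  49^4=39
So 49^4 ≡ 39 (mod 191), giving x = 4.

4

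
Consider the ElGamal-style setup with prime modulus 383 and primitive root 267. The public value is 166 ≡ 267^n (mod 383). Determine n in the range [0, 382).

Baby-step giant-step with m = ceil(sqrt(382)) = 20.
Baby table (267^j mod 383 for j=0..19):
  0:1  1:267  2:51  3:212  4:303  5:88  6:133  7:275
  8:272  9:237  10:84  11:214  12:71  13:190  14:174  15:115
  16:65  17:120  18:251  19:375
Giant step factor: 267^(-20) ≡ 357 (mod 383).
Scan 166·357^i mod 383 for i = 0, 1, …:
  i=0: 166   i=1: 280   i=2: 380   i=3: 78
  i=4: 270   i=5: 257   i=6: 212
Match at i=6, j=3: n = 6·20 + 3 = 123.

123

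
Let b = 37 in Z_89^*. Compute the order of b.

8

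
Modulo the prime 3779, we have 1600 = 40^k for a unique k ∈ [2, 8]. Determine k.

2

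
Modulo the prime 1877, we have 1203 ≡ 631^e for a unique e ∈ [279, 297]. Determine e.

297

Compute 631^279 mod 1877 = 227, then multiply by 631 repeatedly:
  631^279=227  631^280=585  631^281=1243  631^282=1624  631^283=1779
  631^284=103  631^285=1175  631^286=10  631^287=679  631^288=493
  631^289=1378  631^290=467  631^291=1865  631^292=1813  631^293=910
  631^294=1725  631^295=1692  631^296=1516  631^297=1203
Found 1203 at exponent 297.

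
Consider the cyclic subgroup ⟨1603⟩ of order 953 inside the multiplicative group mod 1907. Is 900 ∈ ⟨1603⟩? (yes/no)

900 ∈ ⟨1603⟩ iff 900^953 ≡ 1 (mod 1907), since |⟨1603⟩| = 953.
900^953 mod 1907 = 1.
Since 1 = 1, 900 lies in the subgroup.

yes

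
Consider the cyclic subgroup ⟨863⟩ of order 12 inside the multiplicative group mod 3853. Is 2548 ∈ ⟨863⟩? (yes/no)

yes

⟨863⟩ has order 12; its elements mod 3853 are {1, 442, 863, 1139, 1140, 1305, 2548, 2713, 2714, 2990, 3411, 3852}.
2548 is in this set.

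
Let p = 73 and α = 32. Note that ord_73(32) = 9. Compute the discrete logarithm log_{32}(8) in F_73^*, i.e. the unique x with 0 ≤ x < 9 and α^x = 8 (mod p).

6

Successive powers of 32 modulo 73:
  32^0=1  32^1=32  32^2=2  32^3=64  32^4=4  32^5=55
  32^6=8
So 32^6 ≡ 8 (mod 73), giving x = 6.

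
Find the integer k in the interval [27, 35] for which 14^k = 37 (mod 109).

29

Compute 14^27 mod 109 = 33, then multiply by 14 repeatedly:
  14^27=33  14^28=26  14^29=37
Found 37 at exponent 29.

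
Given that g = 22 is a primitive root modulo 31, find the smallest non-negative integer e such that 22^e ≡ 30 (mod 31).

15

Successive powers of 22 modulo 31:
  22^0=1  22^1=22  22^2=19  22^3=15  22^4=20  22^5=6
  22^6=8  22^7=21  22^8=28  22^9=27  22^10=5  22^11=17
  22^12=2  22^13=13  22^14=7  22^15=30
So 22^15 ≡ 30 (mod 31), giving e = 15.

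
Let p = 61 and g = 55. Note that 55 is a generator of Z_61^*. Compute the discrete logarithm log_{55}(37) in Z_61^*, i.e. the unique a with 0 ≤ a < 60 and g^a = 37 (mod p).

27

Successive powers of 55 modulo 61:
  55^0=1  55^1=55  55^2=36  55^3=28  55^4=15  55^5=32
  55^6=52  55^7=54  55^8=42  55^9=53  55^10=48  55^11=17
  55^12=20  55^13=2  55^14=49  55^15=11  55^16=56  55^17=30
  55^18=3  55^19=43  55^20=47  55^21=23  55^22=45  55^23=35
  55^24=34  55^25=40  55^26=4  55^27=37
So 55^27 ≡ 37 (mod 61), giving a = 27.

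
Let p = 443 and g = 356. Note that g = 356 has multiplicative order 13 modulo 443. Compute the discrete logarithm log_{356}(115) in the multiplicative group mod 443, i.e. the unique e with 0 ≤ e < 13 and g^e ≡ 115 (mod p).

4

Successive powers of 356 modulo 443:
  356^0=1  356^1=356  356^2=38  356^3=238  356^4=115
So 356^4 ≡ 115 (mod 443), giving e = 4.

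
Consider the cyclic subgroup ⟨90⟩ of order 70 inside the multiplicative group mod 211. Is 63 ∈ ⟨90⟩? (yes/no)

yes

63 ∈ ⟨90⟩ iff 63^70 ≡ 1 (mod 211), since |⟨90⟩| = 70.
63^70 mod 211 = 1.
Since 1 = 1, 63 lies in the subgroup.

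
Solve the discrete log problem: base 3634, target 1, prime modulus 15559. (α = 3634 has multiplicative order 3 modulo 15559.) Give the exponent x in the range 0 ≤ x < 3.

0

Successive powers of 3634 modulo 15559:
  3634^0=1
So 3634^0 ≡ 1 (mod 15559), giving x = 0.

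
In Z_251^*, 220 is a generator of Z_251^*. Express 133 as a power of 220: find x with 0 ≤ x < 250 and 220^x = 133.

101

Baby-step giant-step with m = ceil(sqrt(250)) = 16.
Baby table (220^j mod 251 for j=0..15):
  0:1  1:220  2:208  3:78  4:92  5:160  6:60  7:148
  8:181  9:162  10:249  11:62  12:86  13:95  14:67  15:182
Giant step factor: 220^(-16) ≡ 23 (mod 251).
Scan 133·23^i mod 251 for i = 0, 1, …:
  i=0: 133   i=1: 47   i=2: 77   i=3: 14
  i=4: 71   i=5: 127   i=6: 160
Match at i=6, j=5: x = 6·16 + 5 = 101.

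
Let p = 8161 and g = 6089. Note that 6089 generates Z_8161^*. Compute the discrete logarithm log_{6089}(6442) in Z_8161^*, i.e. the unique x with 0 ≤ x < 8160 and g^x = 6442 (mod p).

Baby-step giant-step with m = ceil(sqrt(8160)) = 91.
Baby table (6089^j mod 8161 for j=0..90):
  0:1  1:6089  2:498  3:4591  4:3174  5:1238  6:5579  7:4449
  8:3602  9:3971  10:6537  11:2596  12:7348  13:3370  14:3176  15:5255
  16:6575  17:5470  18:1789  19:6447  20:1373  21:3333  22:6391  23:3151
  24:8089  25:2286  26:4949  27:4049  28:8141  29:635  30:6362  31:6112
  32:1808  33:7884  34:2674  35:791  36:1409  37:2190  38:7997  39:5207
  40:8099  41:6049  42:1768  43:993  44:7237  45:4854  46:5025  47:1636
  48:5184  49:6789  50:2756  51:2268  52:1440  53:3246  54:7113  55:630
  56:400  57:3622  58:3336  59:175  60:4645  61:5540  62:3647  63:502
  64:4464  65:5166  66:3280  67:1953  68:1240  69:1435  70:5445  71:4623
  72:2158  73:852  74:5593  75:8085  76:2413  77:2957  78:2007  79:3606
  80:3844  81:368  82:4638  83:3722  84:161  85:1009  86:6729  87:4661
  88:5032  89:3454  90:509
Giant step factor: 6089^(-91) ≡ 3935 (mod 8161).
Scan 6442·3935^i mod 8161 for i = 0, 1, …:
  i=0: 6442   i=1: 1204   i=2: 4360   i=3: 2178
  i=4: 1380   i=5: 3235   i=6: 6726   i=7: 687
  i=8: 2054   i=9: 3100     …   i=50: 2391
  i=51: 7113
Match at i=51, j=54: x = 51·91 + 54 = 4695.

4695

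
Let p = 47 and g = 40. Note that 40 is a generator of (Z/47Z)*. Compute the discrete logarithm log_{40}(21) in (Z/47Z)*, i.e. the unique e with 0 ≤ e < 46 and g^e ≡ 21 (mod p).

16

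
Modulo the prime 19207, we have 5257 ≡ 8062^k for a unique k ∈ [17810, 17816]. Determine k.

17812

Compute 8062^17810 mod 19207 = 13562, then multiply by 8062 repeatedly:
  8062^17810=13562  8062^17811=10600  8062^17812=5257
Found 5257 at exponent 17812.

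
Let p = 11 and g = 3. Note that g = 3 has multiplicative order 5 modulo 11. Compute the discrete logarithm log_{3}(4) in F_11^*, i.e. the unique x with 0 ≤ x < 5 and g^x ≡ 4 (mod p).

4

Successive powers of 3 modulo 11:
  3^0=1  3^1=3  3^2=9  3^3=5  3^4=4
So 3^4 ≡ 4 (mod 11), giving x = 4.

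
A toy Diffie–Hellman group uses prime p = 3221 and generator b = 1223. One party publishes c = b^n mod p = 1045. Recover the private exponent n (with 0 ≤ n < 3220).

599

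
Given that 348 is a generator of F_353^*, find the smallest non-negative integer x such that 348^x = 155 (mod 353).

Baby-step giant-step with m = ceil(sqrt(352)) = 19.
Baby table (348^j mod 353 for j=0..18):
  0:1  1:348  2:25  3:228  4:272  5:52  6:93  7:241
  8:207  9:24  10:233  11:247  12:177  13:174  14:189  15:114
  16:136  17:26  18:223
Giant step factor: 348^(-19) ≡ 208 (mod 353).
Scan 155·208^i mod 353 for i = 0, 1, …:
  i=0: 155   i=1: 117   i=2: 332   i=3: 221
  i=4: 78   i=5: 339   i=6: 265   i=7: 52
Match at i=7, j=5: x = 7·19 + 5 = 138.

138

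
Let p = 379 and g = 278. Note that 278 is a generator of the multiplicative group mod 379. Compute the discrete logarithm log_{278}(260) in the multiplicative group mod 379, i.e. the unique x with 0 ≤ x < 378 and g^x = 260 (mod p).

Baby-step giant-step with m = ceil(sqrt(378)) = 20.
Baby table (278^j mod 379 for j=0..19):
  0:1  1:278  2:347  3:200  4:266  5:43  6:205  7:140
  8:262  9:68  10:333  11:98  12:335  13:275  14:271  15:296
  16:45  17:3  18:76  19:283
Giant step factor: 278^(-20) ≡ 367 (mod 379).
Scan 260·367^i mod 379 for i = 0, 1, …:
  i=0: 260   i=1: 291   i=2: 298   i=3: 214
  i=4: 85   i=5: 117   i=6: 112   i=7: 172
  i=8: 210   i=9: 133     …   i=13: 284
  i=14: 3
Match at i=14, j=17: x = 14·20 + 17 = 297.

297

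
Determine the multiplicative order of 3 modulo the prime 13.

The order of 3 must divide p − 1 = 12 = 2^2 · 3.
Divisors: 1, 2, 3, 4, 6, 12.
Check each in increasing order: 3^1 ≡ 3;  3^2 ≡ 9;  3^3 ≡ 1.
Smallest exponent giving 1 is 3.

3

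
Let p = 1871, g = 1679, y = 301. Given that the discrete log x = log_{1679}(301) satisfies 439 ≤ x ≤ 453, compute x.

Compute 1679^439 mod 1871 = 1588, then multiply by 1679 repeatedly:
  1679^439=1588  1679^440=77  1679^441=184  1679^442=221  1679^443=601
  1679^444=610  1679^445=753  1679^446=1362  1679^447=436  1679^448=483
  1679^449=814  1679^450=876  1679^451=198  1679^452=1275  1679^453=301
Found 301 at exponent 453.

453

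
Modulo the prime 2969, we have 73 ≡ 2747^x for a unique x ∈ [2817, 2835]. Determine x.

2824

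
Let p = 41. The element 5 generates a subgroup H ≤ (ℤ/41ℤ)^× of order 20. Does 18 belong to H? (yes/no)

yes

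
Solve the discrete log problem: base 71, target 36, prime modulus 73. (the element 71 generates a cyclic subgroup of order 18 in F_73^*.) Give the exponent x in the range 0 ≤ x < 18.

Successive powers of 71 modulo 73:
  71^0=1  71^1=71  71^2=4  71^3=65  71^4=16  71^5=41
  71^6=64  71^7=18  71^8=37  71^9=72  71^10=2  71^11=69
  71^12=8  71^13=57  71^14=32  71^15=9  71^16=55  71^17=36
So 71^17 ≡ 36 (mod 73), giving x = 17.

17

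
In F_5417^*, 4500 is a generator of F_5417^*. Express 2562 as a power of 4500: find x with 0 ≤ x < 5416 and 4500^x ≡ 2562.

4756

Baby-step giant-step with m = ceil(sqrt(5416)) = 74.
Baby table (4500^j mod 5417 for j=0..73):
  0:1  1:4500  2:1254  3:3903  4:1586  5:2811  6:805  7:3944
  8:1908  9:55  10:3735  11:3966  12:3402  13:558  14:2929  15:939
  16:240  17:2017  18:3025  19:4996  20:1450  21:2932  22:3605  23:4002
  24:2892  25:2366  26:2595  27:3865  28:3930  29:3912  30:4167  31:3263
  32:3430  33:1967  34:122  35:1883  36:1312  37:4887  38:3897  39:1671
  40:704  41:4472  42:5262  43:1293  44:642  45:1739  46:3352  47:3072
  48:5233  49:801  50:2195  51:2309  52:694  53:2808  54:3556  55:182
  56:1033  57:714  58:719  59:1551  60:2404  61:251  62:2764  63:568
  64:4593  65:2645  66:1351  67:1626  68:4050  69:2212  70:2971  71:344
  72:4155  73:3433
Giant step factor: 4500^(-74) ≡ 1831 (mod 5417).
Scan 2562·1831^i mod 5417 for i = 0, 1, …:
  i=0: 2562   i=1: 5317   i=2: 1078   i=3: 2030
  i=4: 868   i=5: 2127   i=6: 5131   i=7: 1783
  i=8: 3639   i=9: 99     …   i=63: 770
  i=64: 1450
Match at i=64, j=20: x = 64·74 + 20 = 4756.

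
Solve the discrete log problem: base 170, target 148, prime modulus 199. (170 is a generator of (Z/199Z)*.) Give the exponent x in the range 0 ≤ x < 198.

163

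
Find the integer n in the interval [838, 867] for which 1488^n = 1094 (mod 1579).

863

Compute 1488^838 mod 1579 = 932, then multiply by 1488 repeatedly:
  1488^838=932  1488^839=454  1488^840=1319  1488^841=1554  1488^842=696
  1488^843=1403  1488^844=226  1488^845=1540  1488^846=391  1488^847=736
  1488^848=921  1488^849=1455  1488^850=231  1488^851=1085  1488^852=742
  1488^853=375  1488^854=613  1488^855=1061  1488^856=1347  1488^857=585
  1488^858=451  1488^859=13  1488^860=396  1488^861=281  1488^862=1272
  1488^863=1094
Found 1094 at exponent 863.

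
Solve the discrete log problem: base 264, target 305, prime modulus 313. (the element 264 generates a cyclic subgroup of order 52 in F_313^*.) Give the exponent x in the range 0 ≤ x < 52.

49

Baby-step giant-step with m = ceil(sqrt(52)) = 8.
Baby table (264^j mod 313 for j=0..7):
  0:1  1:264  2:210  3:39  4:280  5:52  6:269  7:278
Giant step factor: 264^(-8) ≡ 48 (mod 313).
Scan 305·48^i mod 313 for i = 0, 1, …:
  i=0: 305   i=1: 242   i=2: 35   i=3: 115
  i=4: 199   i=5: 162   i=6: 264
Match at i=6, j=1: x = 6·8 + 1 = 49.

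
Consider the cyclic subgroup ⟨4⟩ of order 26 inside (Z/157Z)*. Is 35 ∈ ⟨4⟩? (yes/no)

no

35 ∈ ⟨4⟩ iff 35^26 ≡ 1 (mod 157), since |⟨4⟩| = 26.
35^26 mod 157 = 144.
Since 144 ≠ 1, 35 does not lie in the subgroup.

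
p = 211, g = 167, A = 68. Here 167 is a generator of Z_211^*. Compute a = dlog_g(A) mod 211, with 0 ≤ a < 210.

Baby-step giant-step with m = ceil(sqrt(210)) = 15.
Baby table (167^j mod 211 for j=0..14):
  0:1  1:167  2:37  3:60  4:103  5:110  6:13  7:61
  8:59  9:147  10:73  11:164  12:169  13:160  14:134
Giant step factor: 167^(-15) ≡ 88 (mod 211).
Scan 68·88^i mod 211 for i = 0, 1, …:
  i=0: 68   i=1: 76   i=2: 147
Match at i=2, j=9: a = 2·15 + 9 = 39.

39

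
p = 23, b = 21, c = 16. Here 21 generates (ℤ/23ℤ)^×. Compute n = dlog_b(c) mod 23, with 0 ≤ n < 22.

Successive powers of 21 modulo 23:
  21^0=1  21^1=21  21^2=4  21^3=15  21^4=16
So 21^4 ≡ 16 (mod 23), giving n = 4.

4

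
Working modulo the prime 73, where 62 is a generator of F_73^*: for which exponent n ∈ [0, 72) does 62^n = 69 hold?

Baby-step giant-step with m = ceil(sqrt(72)) = 9.
Baby table (62^j mod 73 for j=0..8):
  0:1  1:62  2:48  3:56  4:41  5:60  6:70  7:33
  8:2
Giant step factor: 62^(-9) ≡ 63 (mod 73).
Scan 69·63^i mod 73 for i = 0, 1, …:
  i=0: 69   i=1: 40   i=2: 38   i=3: 58
  i=4: 4   i=5: 33
Match at i=5, j=7: n = 5·9 + 7 = 52.

52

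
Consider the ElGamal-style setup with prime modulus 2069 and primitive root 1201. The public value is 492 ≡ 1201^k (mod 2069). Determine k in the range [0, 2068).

250

Baby-step giant-step with m = ceil(sqrt(2068)) = 46.
Baby table (1201^j mod 2069 for j=0..45):
  0:1  1:1201  2:308  3:1626  4:1759  5:110  6:1763  7:776
  8:926  9:1073  10:1755  11:1513  12:531  13:479  14:97  15:633
  16:910  17:478  18:965  19:325  20:1353  21:788  22:855  23:631
  24:577  25:1931  26:1851  27:945  28:1133  29:1400  30:1372  31:848
  32:500  33:490  34:894  35:1952  36:175  37:1206  38:106  39:1097
  40:1613  41:629  42:244  43:1315  44:668  45:1565
Giant step factor: 1201^(-46) ≡ 596 (mod 2069).
Scan 492·596^i mod 2069 for i = 0, 1, …:
  i=0: 492   i=1: 1503   i=2: 1980   i=3: 750
  i=4: 96   i=5: 1353
Match at i=5, j=20: k = 5·46 + 20 = 250.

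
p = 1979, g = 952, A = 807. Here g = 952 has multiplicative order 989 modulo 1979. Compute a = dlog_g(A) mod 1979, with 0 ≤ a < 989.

Baby-step giant-step with m = ceil(sqrt(989)) = 32.
Baby table (952^j mod 1979 for j=0..31):
  0:1  1:952  2:1901  3:946  4:147  5:1414  6:408  7:532
  8:1819  9:63  10:606  11:1023  12:228  13:1345  14:27  15:1956
  16:1852  17:1794  18:11  19:577  20:1121  21:511  22:1617  23:1701
  24:530  25:1894  26:219  27:693  28:729  29:1358  30:529  31:942
Giant step factor: 952^(-32) ≡ 1326 (mod 1979).
Scan 807·1326^i mod 1979 for i = 0, 1, …:
  i=0: 807   i=1: 1422   i=2: 1564   i=3: 1851
  i=4: 466   i=5: 468   i=6: 1141   i=7: 1010
  i=8: 1456   i=9: 1131     …   i=18: 1872
  i=19: 606
Match at i=19, j=10: a = 19·32 + 10 = 618.

618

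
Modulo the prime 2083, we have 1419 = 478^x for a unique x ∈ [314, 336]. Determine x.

328

Compute 478^314 mod 2083 = 1788, then multiply by 478 repeatedly:
  478^314=1788  478^315=634  478^316=1017  478^317=787  478^318=1246
  478^319=1933  478^320=1205  478^321=1082  478^322=612  478^323=916
  478^324=418  478^325=1919  478^326=762  478^327=1794  478^328=1419
Found 1419 at exponent 328.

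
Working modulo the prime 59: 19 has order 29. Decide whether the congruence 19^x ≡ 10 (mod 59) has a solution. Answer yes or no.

no

10 ∈ ⟨19⟩ iff 10^29 ≡ 1 (mod 59), since |⟨19⟩| = 29.
10^29 mod 59 = 58.
Since 58 ≠ 1, 10 does not lie in the subgroup.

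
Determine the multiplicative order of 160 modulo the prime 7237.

3618

The order of 160 must divide p − 1 = 7236 = 2^2 · 3^3 · 67.
Divisors: 1, 2, 3, 4, 6, 9, 12, 18, 27, 36, 54, 67, 108, 134, 201, 268, 402, 603, 804, 1206, 1809, 2412, 3618, 7236.
Check each in increasing order: 160^1 ≡ 160;  160^2 ≡ 3889;  160^3 ≡ 7095;  160^4 ≡ 6228;  160^6 ≡ 5690;  160^9 ≡ 2564;  160^12 ≡ 4999;  160^18 ≡ 2900;  160^27 ≡ 3201;  160^36 ≡ 606;  160^54 ≡ 6046;  160^67 ≡ 4107;  160^108 ≡ 29;  160^134 ≡ 5239;  160^201 ≡ 972;  160^268 ≡ 4417;  160^402 ≡ 3974;  160^603 ≡ 5407;  160^804 ≡ 1542;  160^1206 ≡ 5406;  160^1809 ≡ 7236;  160^2412 ≡ 1830;  160^3618 ≡ 1.
Smallest exponent giving 1 is 3618.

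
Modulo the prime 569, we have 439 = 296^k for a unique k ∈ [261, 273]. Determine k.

272

Compute 296^261 mod 569 = 248, then multiply by 296 repeatedly:
  296^261=248  296^262=7  296^263=365  296^264=499  296^265=333
  296^266=131  296^267=84  296^268=397  296^269=298  296^270=13
  296^271=434  296^272=439
Found 439 at exponent 272.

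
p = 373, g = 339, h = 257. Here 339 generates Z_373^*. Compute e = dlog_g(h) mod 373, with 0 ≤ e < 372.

Baby-step giant-step with m = ceil(sqrt(372)) = 20.
Baby table (339^j mod 373 for j=0..19):
  0:1  1:339  2:37  3:234  4:250  5:79  6:298  7:312
  8:209  9:354  10:273  11:43  12:30  13:99  14:364  15:306
  16:40  17:132  18:361  19:35
Giant step factor: 339^(-20) ≡ 21 (mod 373).
Scan 257·21^i mod 373 for i = 0, 1, …:
  i=0: 257   i=1: 175   i=2: 318   i=3: 337
  i=4: 363   i=5: 163   i=6: 66   i=7: 267
  i=8: 12   i=9: 252     …   i=17: 154
  i=18: 250
Match at i=18, j=4: e = 18·20 + 4 = 364.

364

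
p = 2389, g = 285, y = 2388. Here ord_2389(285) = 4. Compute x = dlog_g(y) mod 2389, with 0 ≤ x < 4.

2

Successive powers of 285 modulo 2389:
  285^0=1  285^1=285  285^2=2388
So 285^2 ≡ 2388 (mod 2389), giving x = 2.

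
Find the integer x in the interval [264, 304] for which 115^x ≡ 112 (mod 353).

Compute 115^264 mod 353 = 311, then multiply by 115 repeatedly:
  115^264=311  115^265=112
Found 112 at exponent 265.

265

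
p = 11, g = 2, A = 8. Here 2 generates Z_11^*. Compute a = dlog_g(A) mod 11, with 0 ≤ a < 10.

3

Successive powers of 2 modulo 11:
  2^0=1  2^1=2  2^2=4  2^3=8
So 2^3 ≡ 8 (mod 11), giving a = 3.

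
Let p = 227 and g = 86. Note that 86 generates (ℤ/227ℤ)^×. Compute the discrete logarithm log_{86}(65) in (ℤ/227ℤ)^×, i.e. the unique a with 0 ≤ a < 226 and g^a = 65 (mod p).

216

Baby-step giant-step with m = ceil(sqrt(226)) = 16.
Baby table (86^j mod 227 for j=0..15):
  0:1  1:86  2:132  3:2  4:172  5:37  6:4  7:117
  8:74  9:8  10:7  11:148  12:16  13:14  14:69  15:32
Giant step factor: 86^(-16) ≡ 73 (mod 227).
Scan 65·73^i mod 227 for i = 0, 1, …:
  i=0: 65   i=1: 205   i=2: 210   i=3: 121
  i=4: 207   i=5: 129   i=6: 110   i=7: 85
  i=8: 76   i=9: 100   i=10: 36   i=11: 131
  i=12: 29   i=13: 74
Match at i=13, j=8: a = 13·16 + 8 = 216.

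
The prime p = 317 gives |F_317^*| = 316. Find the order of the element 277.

The order of 277 must divide p − 1 = 316 = 2^2 · 79.
Divisors: 1, 2, 4, 79, 158, 316.
Check each in increasing order: 277^1 ≡ 277;  277^2 ≡ 15;  277^4 ≡ 225;  277^79 ≡ 1.
Smallest exponent giving 1 is 79.

79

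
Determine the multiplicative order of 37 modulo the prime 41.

The order of 37 must divide p − 1 = 40 = 2^3 · 5.
Divisors: 1, 2, 4, 5, 8, 10, 20, 40.
Check each in increasing order: 37^1 ≡ 37;  37^2 ≡ 16;  37^4 ≡ 10;  37^5 ≡ 1.
Smallest exponent giving 1 is 5.

5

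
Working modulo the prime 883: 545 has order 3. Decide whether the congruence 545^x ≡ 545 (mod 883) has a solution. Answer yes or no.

yes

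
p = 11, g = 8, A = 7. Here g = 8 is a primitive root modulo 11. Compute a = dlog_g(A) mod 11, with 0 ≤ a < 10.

9

Successive powers of 8 modulo 11:
  8^0=1  8^1=8  8^2=9  8^3=6  8^4=4  8^5=10
  8^6=3  8^7=2  8^8=5  8^9=7
So 8^9 ≡ 7 (mod 11), giving a = 9.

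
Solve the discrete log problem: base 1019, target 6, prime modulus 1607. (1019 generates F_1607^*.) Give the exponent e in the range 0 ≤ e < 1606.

Baby-step giant-step with m = ceil(sqrt(1606)) = 41.
Baby table (1019^j mod 1607 for j=0..40):
  0:1  1:1019  2:239  3:884  4:876  5:759  6:454  7:1417
  8:837  9:1193  10:775  11:688  12:420  13:518  14:746  15:63
  16:1524  17:594  18:1054  19:550  20:1214  21:1283  22:886  23:1307
  24:1237  25:615  26:1562  27:748  28:494  29:395  30:755  31:1199
  32:461  33:515  34:903  35:953  36:479  37:1180  38:384  39:795
  40:177
Giant step factor: 1019^(-41) ≡ 1501 (mod 1607).
Scan 6·1501^i mod 1607 for i = 0, 1, …:
  i=0: 6   i=1: 971   i=2: 1529   i=3: 233
  i=4: 1014   i=5: 185   i=6: 1281   i=7: 809
  i=8: 1024   i=9: 732     …   i=36: 1219
  i=37: 953
Match at i=37, j=35: e = 37·41 + 35 = 1552.

1552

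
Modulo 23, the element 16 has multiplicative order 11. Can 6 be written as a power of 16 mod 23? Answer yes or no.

⟨16⟩ has order 11; its elements mod 23 are {1, 2, 3, 4, 6, 8, 9, 12, 13, 16, 18}.
6 is in this set.

yes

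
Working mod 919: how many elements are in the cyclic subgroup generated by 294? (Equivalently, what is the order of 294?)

The order of 294 must divide p − 1 = 918 = 2 · 3^3 · 17.
Divisors: 1, 2, 3, 6, 9, 17, 18, 27, 34, 51, 54, 102, 153, 306, 459, 918.
Check each in increasing order: 294^1 ≡ 294;  294^2 ≡ 50;  294^3 ≡ 915;  294^6 ≡ 16;  294^9 ≡ 855;  294^17 ≡ 264;  294^18 ≡ 420;  294^27 ≡ 690;  294^34 ≡ 771;  294^51 ≡ 445;  294^54 ≡ 58;  294^102 ≡ 440;  294^153 ≡ 53;  294^306 ≡ 52;  294^459 ≡ 918;  294^918 ≡ 1.
Smallest exponent giving 1 is 918.

918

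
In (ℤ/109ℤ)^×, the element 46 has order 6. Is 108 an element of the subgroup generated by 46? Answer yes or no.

⟨46⟩ has order 6; its elements mod 109 are {1, 45, 46, 63, 64, 108}.
108 is in this set.

yes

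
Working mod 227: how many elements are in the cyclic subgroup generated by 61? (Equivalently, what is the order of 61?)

226

The order of 61 must divide p − 1 = 226 = 2 · 113.
Divisors: 1, 2, 113, 226.
Check each in increasing order: 61^1 ≡ 61;  61^2 ≡ 89;  61^113 ≡ 226;  61^226 ≡ 1.
Smallest exponent giving 1 is 226.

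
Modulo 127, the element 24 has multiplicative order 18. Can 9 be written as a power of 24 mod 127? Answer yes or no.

no

9 ∈ ⟨24⟩ iff 9^18 ≡ 1 (mod 127), since |⟨24⟩| = 18.
9^18 mod 127 = 16.
Since 16 ≠ 1, 9 does not lie in the subgroup.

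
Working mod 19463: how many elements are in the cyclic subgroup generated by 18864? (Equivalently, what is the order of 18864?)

19462

The order of 18864 must divide p − 1 = 19462 = 2 · 37 · 263.
Divisors: 1, 2, 37, 74, 263, 526, 9731, 19462.
Check each in increasing order: 18864^1 ≡ 18864;  18864^2 ≡ 8467;  18864^37 ≡ 9671;  18864^74 ≡ 8526;  18864^263 ≡ 10505;  18864^526 ≡ 19278;  18864^9731 ≡ 19462;  18864^19462 ≡ 1.
Smallest exponent giving 1 is 19462.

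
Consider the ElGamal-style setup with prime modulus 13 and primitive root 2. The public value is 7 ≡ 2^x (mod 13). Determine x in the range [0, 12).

11

Successive powers of 2 modulo 13:
  2^0=1  2^1=2  2^2=4  2^3=8  2^4=3  2^5=6
  2^6=12  2^7=11  2^8=9  2^9=5  2^10=10  2^11=7
So 2^11 ≡ 7 (mod 13), giving x = 11.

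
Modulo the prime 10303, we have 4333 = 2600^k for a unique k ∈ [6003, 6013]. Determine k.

Compute 2600^6003 mod 10303 = 4394, then multiply by 2600 repeatedly:
  2600^6003=4394  2600^6004=8676  2600^6005=4333
Found 4333 at exponent 6005.

6005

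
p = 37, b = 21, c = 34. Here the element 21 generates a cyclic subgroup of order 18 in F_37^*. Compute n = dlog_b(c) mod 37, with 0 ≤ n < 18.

Successive powers of 21 modulo 37:
  21^0=1  21^1=21  21^2=34
So 21^2 ≡ 34 (mod 37), giving n = 2.

2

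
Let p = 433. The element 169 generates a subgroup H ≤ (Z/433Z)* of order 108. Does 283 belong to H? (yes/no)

283 ∈ ⟨169⟩ iff 283^108 ≡ 1 (mod 433), since |⟨169⟩| = 108.
283^108 mod 433 = 1.
Since 1 = 1, 283 lies in the subgroup.

yes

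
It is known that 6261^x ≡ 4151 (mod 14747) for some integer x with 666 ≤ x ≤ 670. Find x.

670

Compute 6261^666 mod 14747 = 2839, then multiply by 6261 repeatedly:
  6261^666=2839  6261^667=4844  6261^668=8452  6261^669=5736  6261^670=4151
Found 4151 at exponent 670.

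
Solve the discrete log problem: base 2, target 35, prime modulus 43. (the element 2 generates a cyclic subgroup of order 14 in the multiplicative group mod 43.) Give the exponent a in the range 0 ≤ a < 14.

10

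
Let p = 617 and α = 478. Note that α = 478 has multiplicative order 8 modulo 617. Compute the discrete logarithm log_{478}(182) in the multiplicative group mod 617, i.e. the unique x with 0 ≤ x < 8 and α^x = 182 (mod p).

3

Successive powers of 478 modulo 617:
  478^0=1  478^1=478  478^2=194  478^3=182
So 478^3 ≡ 182 (mod 617), giving x = 3.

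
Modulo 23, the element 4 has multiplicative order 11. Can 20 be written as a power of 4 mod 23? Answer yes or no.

no

⟨4⟩ has order 11; its elements mod 23 are {1, 2, 3, 4, 6, 8, 9, 12, 13, 16, 18}.
20 is not in this set.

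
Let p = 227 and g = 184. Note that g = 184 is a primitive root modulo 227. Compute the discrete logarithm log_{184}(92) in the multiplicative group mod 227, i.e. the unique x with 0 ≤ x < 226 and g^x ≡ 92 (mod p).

172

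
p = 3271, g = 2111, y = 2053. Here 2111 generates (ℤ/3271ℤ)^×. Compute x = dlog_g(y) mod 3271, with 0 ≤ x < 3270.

807

Baby-step giant-step with m = ceil(sqrt(3270)) = 58.
Baby table (2111^j mod 3271 for j=0..57):
  0:1  1:2111  2:1219  3:2303  4:927  5:839  6:1518  7:2189
  8:2327  9:2526  10:656  11:1183  12:1540  13:2837  14:2977  15:856
  16:1424  17:15  18:2226  19:1930  20:1835  21:821  22:2772  23:3144
  24:125  25:2195  26:1909  27:27  28:1390  29:203  30:32  31:2132
  32:3027  33:1734  34:225  35:680  36:2782  37:1357  38:2502  39:2328
  40:1366  41:1875  42:215  43:2467  44:405  45:1224  46:3045  47:480
  48:2541  49:2882  50:3113  51:104  52:387  53:2478  54:729  55:1549
  56:2210  57:864
Giant step factor: 2111^(-58) ≡ 3154 (mod 3271).
Scan 2053·3154^i mod 3271 for i = 0, 1, …:
  i=0: 2053   i=1: 1853   i=2: 2356   i=3: 2383
  i=4: 2495   i=5: 2475   i=6: 1544   i=7: 2528
  i=8: 1885   i=9: 1883   i=10: 2117   i=11: 907
  i=12: 1824   i=13: 2478
Match at i=13, j=53: x = 13·58 + 53 = 807.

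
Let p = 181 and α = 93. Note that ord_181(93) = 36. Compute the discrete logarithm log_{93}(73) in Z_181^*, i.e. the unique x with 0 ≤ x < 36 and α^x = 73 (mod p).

4

Successive powers of 93 modulo 181:
  93^0=1  93^1=93  93^2=142  93^3=174  93^4=73
So 93^4 ≡ 73 (mod 181), giving x = 4.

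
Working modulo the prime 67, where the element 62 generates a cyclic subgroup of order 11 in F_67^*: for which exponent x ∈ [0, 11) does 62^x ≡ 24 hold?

Successive powers of 62 modulo 67:
  62^0=1  62^1=62  62^2=25  62^3=9  62^4=22  62^5=24
So 62^5 ≡ 24 (mod 67), giving x = 5.

5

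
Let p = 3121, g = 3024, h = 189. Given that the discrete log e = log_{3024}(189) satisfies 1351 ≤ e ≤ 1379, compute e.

1361

Compute 3024^1351 mod 3121 = 737, then multiply by 3024 repeatedly:
  3024^1351=737  3024^1352=294  3024^1353=2692  3024^1354=1040  3024^1355=2113
  3024^1356=1025  3024^1357=447  3024^1358=335  3024^1359=1836  3024^1360=2926
  3024^1361=189
Found 189 at exponent 1361.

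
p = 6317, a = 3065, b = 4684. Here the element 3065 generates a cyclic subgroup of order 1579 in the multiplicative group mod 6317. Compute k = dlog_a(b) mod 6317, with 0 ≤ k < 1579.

Baby-step giant-step with m = ceil(sqrt(1579)) = 40.
Baby table (3065^j mod 6317 for j=0..39):
  0:1  1:3065  2:846  3:3020  4:1895  5:2852  6:4969  7:6015
  8:2969  9:3505  10:3925  11:2557  12:4125  13:2808  14:2766  15:376
  16:2746  17:2246  18:4777  19:5016  20:4779  21:4829  22:154  23:4552
  24:3944  25:3939  26:1248  27:3335  28:869  29:4028  30:2402  31:2825
  32:4335  33:2124  34:3550  35:2876  36:2725  37:1051  38:5962  39:4766
Giant step factor: 3065^(-40) ≡ 5807 (mod 6317).
Scan 4684·5807^i mod 6317 for i = 0, 1, …:
  i=0: 4684   i=1: 5303   i=2: 5463   i=3: 5984
  i=4: 5588   i=5: 5404   i=6: 4489   i=7: 3681
  i=8: 5156   i=9: 4629     …   i=14: 944
  i=15: 4969
Match at i=15, j=6: k = 15·40 + 6 = 606.

606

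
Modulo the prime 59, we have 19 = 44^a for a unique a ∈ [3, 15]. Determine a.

Compute 44^3 mod 59 = 47, then multiply by 44 repeatedly:
  44^3=47  44^4=3  44^5=14  44^6=26  44^7=23
  44^8=9  44^9=42  44^10=19
Found 19 at exponent 10.

10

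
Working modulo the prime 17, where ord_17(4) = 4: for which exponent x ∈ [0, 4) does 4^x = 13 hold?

Successive powers of 4 modulo 17:
  4^0=1  4^1=4  4^2=16  4^3=13
So 4^3 ≡ 13 (mod 17), giving x = 3.

3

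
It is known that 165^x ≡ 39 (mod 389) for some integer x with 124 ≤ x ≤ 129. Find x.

125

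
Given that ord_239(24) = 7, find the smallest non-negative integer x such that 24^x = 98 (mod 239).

Successive powers of 24 modulo 239:
  24^0=1  24^1=24  24^2=98
So 24^2 ≡ 98 (mod 239), giving x = 2.

2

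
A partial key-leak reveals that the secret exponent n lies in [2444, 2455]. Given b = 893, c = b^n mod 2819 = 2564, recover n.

2450

Compute 893^2444 mod 2819 = 1164, then multiply by 893 repeatedly:
  893^2444=1164  893^2445=2060  893^2446=1592  893^2447=880  893^2448=2158
  893^2449=1717  893^2450=2564
Found 2564 at exponent 2450.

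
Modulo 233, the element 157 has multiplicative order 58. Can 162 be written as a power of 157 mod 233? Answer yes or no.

162 ∈ ⟨157⟩ iff 162^58 ≡ 1 (mod 233), since |⟨157⟩| = 58.
162^58 mod 233 = 1.
Since 1 = 1, 162 lies in the subgroup.

yes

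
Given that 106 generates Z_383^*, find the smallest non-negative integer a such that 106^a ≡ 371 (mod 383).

Baby-step giant-step with m = ceil(sqrt(382)) = 20.
Baby table (106^j mod 383 for j=0..19):
  0:1  1:106  2:129  3:269  4:172  5:231  6:357  7:308
  8:93  9:283  10:124  11:122  12:293  13:35  14:263  15:302
  16:223  17:275  18:42  19:239
Giant step factor: 106^(-20) ≡ 171 (mod 383).
Scan 371·171^i mod 383 for i = 0, 1, …:
  i=0: 371   i=1: 246   i=2: 319   i=3: 163
  i=4: 297   i=5: 231
Match at i=5, j=5: a = 5·20 + 5 = 105.

105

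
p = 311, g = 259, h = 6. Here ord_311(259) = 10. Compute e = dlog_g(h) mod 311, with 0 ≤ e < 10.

Successive powers of 259 modulo 311:
  259^0=1  259^1=259  259^2=216  259^3=275  259^4=6
So 259^4 ≡ 6 (mod 311), giving e = 4.

4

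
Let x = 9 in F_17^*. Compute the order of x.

8

The order of 9 must divide p − 1 = 16 = 2^4.
Divisors: 1, 2, 4, 8, 16.
Check each in increasing order: 9^1 ≡ 9;  9^2 ≡ 13;  9^4 ≡ 16;  9^8 ≡ 1.
Smallest exponent giving 1 is 8.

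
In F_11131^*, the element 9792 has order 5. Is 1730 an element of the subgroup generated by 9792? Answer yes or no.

yes

⟨9792⟩ has order 5; its elements mod 11131 are {1, 830, 1730, 9792, 9909}.
1730 is in this set.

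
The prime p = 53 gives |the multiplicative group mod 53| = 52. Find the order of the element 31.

52

The order of 31 must divide p − 1 = 52 = 2^2 · 13.
Divisors: 1, 2, 4, 13, 26, 52.
Check each in increasing order: 31^1 ≡ 31;  31^2 ≡ 7;  31^4 ≡ 49;  31^13 ≡ 30;  31^26 ≡ 52;  31^52 ≡ 1.
Smallest exponent giving 1 is 52.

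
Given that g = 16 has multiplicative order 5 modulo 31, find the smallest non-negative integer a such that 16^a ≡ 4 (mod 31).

3

Successive powers of 16 modulo 31:
  16^0=1  16^1=16  16^2=8  16^3=4
So 16^3 ≡ 4 (mod 31), giving a = 3.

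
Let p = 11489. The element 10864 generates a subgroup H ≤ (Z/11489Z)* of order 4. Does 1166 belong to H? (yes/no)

no

⟨10864⟩ has order 4; its elements mod 11489 are {1, 625, 10864, 11488}.
1166 is not in this set.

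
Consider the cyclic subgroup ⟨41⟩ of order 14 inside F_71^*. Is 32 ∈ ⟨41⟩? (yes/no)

yes

32 ∈ ⟨41⟩ iff 32^14 ≡ 1 (mod 71), since |⟨41⟩| = 14.
32^14 mod 71 = 1.
Since 1 = 1, 32 lies in the subgroup.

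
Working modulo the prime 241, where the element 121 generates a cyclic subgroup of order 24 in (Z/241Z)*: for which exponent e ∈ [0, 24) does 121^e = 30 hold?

15

Successive powers of 121 modulo 241:
  121^0=1  121^1=121  121^2=181  121^3=211  121^4=226  121^5=113
  121^6=177  121^7=209  121^8=225  121^9=233  121^10=237  121^11=239
  121^12=240  121^13=120  121^14=60  121^15=30
So 121^15 ≡ 30 (mod 241), giving e = 15.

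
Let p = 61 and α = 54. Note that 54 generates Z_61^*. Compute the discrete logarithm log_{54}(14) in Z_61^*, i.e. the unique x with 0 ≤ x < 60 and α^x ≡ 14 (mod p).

Baby-step giant-step with m = ceil(sqrt(60)) = 8.
Baby table (54^j mod 61 for j=0..7):
  0:1  1:54  2:49  3:23  4:22  5:29  6:41  7:18
Giant step factor: 54^(-8) ≡ 15 (mod 61).
Scan 14·15^i mod 61 for i = 0, 1, …:
  i=0: 14   i=1: 27   i=2: 39   i=3: 36
  i=4: 52   i=5: 48   i=6: 49
Match at i=6, j=2: x = 6·8 + 2 = 50.

50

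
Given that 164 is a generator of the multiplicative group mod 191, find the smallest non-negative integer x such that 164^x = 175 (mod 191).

137

Baby-step giant-step with m = ceil(sqrt(190)) = 14.
Baby table (164^j mod 191 for j=0..13):
  0:1  1:164  2:156  3:181  4:79  5:159  6:100  7:165
  8:129  9:146  10:69  11:47  12:68  13:74
Giant step factor: 164^(-14) ≡ 102 (mod 191).
Scan 175·102^i mod 191 for i = 0, 1, …:
  i=0: 175   i=1: 87   i=2: 88   i=3: 190
  i=4: 89   i=5: 101   i=6: 179   i=7: 113
  i=8: 66   i=9: 47
Match at i=9, j=11: x = 9·14 + 11 = 137.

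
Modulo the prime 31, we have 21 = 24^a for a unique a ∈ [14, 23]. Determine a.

23

Compute 24^14 mod 31 = 9, then multiply by 24 repeatedly:
  24^14=9  24^15=30  24^16=7  24^17=13  24^18=2
  24^19=17  24^20=5  24^21=27  24^22=28  24^23=21
Found 21 at exponent 23.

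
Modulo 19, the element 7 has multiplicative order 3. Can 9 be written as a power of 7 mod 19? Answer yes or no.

⟨7⟩ has order 3; its elements mod 19 are {1, 7, 11}.
9 is not in this set.

no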